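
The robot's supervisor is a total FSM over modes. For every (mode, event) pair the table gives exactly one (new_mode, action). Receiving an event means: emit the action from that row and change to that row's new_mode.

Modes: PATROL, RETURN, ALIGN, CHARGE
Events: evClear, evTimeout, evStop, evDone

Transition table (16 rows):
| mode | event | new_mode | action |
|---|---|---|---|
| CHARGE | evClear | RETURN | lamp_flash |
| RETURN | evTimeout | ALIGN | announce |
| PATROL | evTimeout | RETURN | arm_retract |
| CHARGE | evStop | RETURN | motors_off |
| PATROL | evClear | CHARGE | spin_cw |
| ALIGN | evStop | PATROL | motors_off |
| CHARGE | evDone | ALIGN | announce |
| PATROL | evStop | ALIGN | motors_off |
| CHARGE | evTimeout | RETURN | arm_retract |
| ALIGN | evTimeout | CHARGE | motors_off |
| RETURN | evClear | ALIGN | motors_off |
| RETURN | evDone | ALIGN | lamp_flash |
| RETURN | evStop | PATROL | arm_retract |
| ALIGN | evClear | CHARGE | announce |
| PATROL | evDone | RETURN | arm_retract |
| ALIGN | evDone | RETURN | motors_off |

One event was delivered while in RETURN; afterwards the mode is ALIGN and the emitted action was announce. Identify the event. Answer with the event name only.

evTimeout

try evClear: (RETURN, evClear) → (ALIGN, motors_off)
try evTimeout: (RETURN, evTimeout) → (ALIGN, announce)  ← matches
try evStop: (RETURN, evStop) → (PATROL, arm_retract)
try evDone: (RETURN, evDone) → (ALIGN, lamp_flash)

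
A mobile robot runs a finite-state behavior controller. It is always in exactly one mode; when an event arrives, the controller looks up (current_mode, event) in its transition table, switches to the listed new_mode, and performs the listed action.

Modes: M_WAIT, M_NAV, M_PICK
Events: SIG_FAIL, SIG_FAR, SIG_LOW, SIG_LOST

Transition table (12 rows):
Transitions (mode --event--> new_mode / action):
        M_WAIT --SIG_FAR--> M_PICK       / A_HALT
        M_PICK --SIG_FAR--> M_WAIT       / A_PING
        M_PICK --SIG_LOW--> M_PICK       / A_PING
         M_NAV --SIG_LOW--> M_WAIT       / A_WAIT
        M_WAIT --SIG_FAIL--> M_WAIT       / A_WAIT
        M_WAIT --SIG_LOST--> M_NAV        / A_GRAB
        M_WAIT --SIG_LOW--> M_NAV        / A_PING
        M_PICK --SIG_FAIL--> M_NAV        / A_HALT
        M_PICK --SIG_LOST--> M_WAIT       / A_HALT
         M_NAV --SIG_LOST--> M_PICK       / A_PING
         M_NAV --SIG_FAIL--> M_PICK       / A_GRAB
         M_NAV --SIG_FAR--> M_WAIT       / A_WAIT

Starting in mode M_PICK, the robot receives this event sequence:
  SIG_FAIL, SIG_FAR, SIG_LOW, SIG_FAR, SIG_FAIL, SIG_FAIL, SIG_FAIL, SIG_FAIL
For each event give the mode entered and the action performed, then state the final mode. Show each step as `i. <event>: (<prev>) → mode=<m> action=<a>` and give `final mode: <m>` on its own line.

1. SIG_FAIL: (M_PICK) → mode=M_NAV action=A_HALT
2. SIG_FAR: (M_NAV) → mode=M_WAIT action=A_WAIT
3. SIG_LOW: (M_WAIT) → mode=M_NAV action=A_PING
4. SIG_FAR: (M_NAV) → mode=M_WAIT action=A_WAIT
5. SIG_FAIL: (M_WAIT) → mode=M_WAIT action=A_WAIT
6. SIG_FAIL: (M_WAIT) → mode=M_WAIT action=A_WAIT
7. SIG_FAIL: (M_WAIT) → mode=M_WAIT action=A_WAIT
8. SIG_FAIL: (M_WAIT) → mode=M_WAIT action=A_WAIT

final mode: M_WAIT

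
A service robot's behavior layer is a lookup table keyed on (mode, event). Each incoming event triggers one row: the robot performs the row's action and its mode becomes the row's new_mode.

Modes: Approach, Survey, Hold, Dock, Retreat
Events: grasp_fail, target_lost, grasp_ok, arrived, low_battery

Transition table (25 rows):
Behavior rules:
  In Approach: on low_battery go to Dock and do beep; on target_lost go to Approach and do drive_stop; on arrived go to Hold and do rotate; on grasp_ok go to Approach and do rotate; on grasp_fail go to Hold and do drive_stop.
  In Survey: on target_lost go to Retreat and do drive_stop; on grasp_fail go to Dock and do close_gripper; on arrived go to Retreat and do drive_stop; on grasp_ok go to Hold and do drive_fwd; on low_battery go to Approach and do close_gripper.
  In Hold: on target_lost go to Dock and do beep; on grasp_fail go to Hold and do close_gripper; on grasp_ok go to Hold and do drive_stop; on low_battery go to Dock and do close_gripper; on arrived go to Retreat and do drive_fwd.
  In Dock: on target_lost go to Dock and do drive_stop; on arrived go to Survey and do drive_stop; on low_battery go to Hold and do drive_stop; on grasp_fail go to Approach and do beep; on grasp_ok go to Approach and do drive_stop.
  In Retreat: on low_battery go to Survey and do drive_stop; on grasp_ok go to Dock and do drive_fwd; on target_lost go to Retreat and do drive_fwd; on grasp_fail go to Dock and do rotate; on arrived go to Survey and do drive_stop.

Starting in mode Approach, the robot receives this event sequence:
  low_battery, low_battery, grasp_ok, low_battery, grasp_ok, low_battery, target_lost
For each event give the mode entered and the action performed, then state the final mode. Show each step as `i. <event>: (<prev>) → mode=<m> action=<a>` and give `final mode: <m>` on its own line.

final mode: Dock

1. low_battery: (Approach) → mode=Dock action=beep
2. low_battery: (Dock) → mode=Hold action=drive_stop
3. grasp_ok: (Hold) → mode=Hold action=drive_stop
4. low_battery: (Hold) → mode=Dock action=close_gripper
5. grasp_ok: (Dock) → mode=Approach action=drive_stop
6. low_battery: (Approach) → mode=Dock action=beep
7. target_lost: (Dock) → mode=Dock action=drive_stop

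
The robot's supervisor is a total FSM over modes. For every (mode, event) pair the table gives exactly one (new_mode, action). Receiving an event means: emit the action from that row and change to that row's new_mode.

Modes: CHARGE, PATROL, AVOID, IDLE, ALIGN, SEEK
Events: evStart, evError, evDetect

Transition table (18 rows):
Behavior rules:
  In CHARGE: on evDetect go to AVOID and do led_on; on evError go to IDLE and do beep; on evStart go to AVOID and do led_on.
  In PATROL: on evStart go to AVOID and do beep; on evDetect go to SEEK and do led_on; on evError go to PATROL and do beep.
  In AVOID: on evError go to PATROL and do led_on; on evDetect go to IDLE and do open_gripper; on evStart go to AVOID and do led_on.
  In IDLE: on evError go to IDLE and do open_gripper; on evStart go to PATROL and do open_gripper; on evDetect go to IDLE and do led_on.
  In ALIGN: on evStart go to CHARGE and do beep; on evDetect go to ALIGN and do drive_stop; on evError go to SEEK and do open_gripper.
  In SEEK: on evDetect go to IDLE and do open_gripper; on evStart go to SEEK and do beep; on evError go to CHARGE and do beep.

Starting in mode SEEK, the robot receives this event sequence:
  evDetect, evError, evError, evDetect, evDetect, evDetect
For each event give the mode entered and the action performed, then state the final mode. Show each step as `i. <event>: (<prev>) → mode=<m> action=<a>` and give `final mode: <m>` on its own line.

1. evDetect: (SEEK) → mode=IDLE action=open_gripper
2. evError: (IDLE) → mode=IDLE action=open_gripper
3. evError: (IDLE) → mode=IDLE action=open_gripper
4. evDetect: (IDLE) → mode=IDLE action=led_on
5. evDetect: (IDLE) → mode=IDLE action=led_on
6. evDetect: (IDLE) → mode=IDLE action=led_on

final mode: IDLE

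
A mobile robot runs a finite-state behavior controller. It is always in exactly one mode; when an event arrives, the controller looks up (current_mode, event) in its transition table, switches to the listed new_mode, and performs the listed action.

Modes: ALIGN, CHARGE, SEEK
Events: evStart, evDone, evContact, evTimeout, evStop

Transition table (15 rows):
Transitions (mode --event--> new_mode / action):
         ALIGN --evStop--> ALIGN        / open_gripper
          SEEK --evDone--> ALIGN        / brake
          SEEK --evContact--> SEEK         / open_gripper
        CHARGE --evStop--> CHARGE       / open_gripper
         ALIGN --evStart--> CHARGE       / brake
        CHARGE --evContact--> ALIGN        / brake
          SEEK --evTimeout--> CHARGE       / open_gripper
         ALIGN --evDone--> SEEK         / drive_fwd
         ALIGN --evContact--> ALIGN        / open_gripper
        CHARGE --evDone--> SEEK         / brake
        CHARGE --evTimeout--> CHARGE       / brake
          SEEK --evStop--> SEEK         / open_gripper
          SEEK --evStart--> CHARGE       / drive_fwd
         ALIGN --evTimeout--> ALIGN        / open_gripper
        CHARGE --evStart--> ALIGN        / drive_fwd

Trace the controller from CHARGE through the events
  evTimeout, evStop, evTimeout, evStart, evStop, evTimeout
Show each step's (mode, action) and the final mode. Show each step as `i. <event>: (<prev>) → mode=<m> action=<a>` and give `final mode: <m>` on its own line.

1. evTimeout: (CHARGE) → mode=CHARGE action=brake
2. evStop: (CHARGE) → mode=CHARGE action=open_gripper
3. evTimeout: (CHARGE) → mode=CHARGE action=brake
4. evStart: (CHARGE) → mode=ALIGN action=drive_fwd
5. evStop: (ALIGN) → mode=ALIGN action=open_gripper
6. evTimeout: (ALIGN) → mode=ALIGN action=open_gripper

final mode: ALIGN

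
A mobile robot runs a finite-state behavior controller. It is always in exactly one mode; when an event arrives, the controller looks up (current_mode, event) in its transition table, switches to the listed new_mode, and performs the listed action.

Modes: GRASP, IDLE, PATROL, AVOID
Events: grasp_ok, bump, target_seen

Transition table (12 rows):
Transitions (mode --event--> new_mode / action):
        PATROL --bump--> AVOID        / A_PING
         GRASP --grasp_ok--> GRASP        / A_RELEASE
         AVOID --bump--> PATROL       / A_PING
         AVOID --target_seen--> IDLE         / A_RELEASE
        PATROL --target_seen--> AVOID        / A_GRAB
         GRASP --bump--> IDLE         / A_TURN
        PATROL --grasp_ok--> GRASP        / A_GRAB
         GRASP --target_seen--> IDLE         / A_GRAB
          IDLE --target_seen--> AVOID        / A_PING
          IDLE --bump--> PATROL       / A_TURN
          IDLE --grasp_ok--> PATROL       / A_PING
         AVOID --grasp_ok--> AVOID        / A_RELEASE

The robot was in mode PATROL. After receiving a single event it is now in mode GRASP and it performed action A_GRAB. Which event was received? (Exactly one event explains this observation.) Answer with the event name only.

try grasp_ok: (PATROL, grasp_ok) → (GRASP, A_GRAB)  ← matches
try bump: (PATROL, bump) → (AVOID, A_PING)
try target_seen: (PATROL, target_seen) → (AVOID, A_GRAB)

grasp_ok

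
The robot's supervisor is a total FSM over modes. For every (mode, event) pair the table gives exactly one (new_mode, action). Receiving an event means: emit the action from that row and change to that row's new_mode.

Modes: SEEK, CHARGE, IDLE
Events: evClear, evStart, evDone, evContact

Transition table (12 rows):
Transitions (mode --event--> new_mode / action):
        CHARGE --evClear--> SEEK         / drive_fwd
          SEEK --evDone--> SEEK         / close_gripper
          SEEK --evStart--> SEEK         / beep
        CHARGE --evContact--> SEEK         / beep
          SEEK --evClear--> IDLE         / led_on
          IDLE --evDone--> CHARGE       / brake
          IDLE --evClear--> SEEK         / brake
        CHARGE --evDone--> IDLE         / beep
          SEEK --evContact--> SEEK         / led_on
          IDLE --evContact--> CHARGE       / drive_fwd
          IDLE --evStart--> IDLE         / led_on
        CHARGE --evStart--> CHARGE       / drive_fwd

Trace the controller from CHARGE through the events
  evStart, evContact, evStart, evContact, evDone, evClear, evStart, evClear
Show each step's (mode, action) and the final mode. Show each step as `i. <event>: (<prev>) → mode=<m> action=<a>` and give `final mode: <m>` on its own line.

final mode: SEEK

1. evStart: (CHARGE) → mode=CHARGE action=drive_fwd
2. evContact: (CHARGE) → mode=SEEK action=beep
3. evStart: (SEEK) → mode=SEEK action=beep
4. evContact: (SEEK) → mode=SEEK action=led_on
5. evDone: (SEEK) → mode=SEEK action=close_gripper
6. evClear: (SEEK) → mode=IDLE action=led_on
7. evStart: (IDLE) → mode=IDLE action=led_on
8. evClear: (IDLE) → mode=SEEK action=brake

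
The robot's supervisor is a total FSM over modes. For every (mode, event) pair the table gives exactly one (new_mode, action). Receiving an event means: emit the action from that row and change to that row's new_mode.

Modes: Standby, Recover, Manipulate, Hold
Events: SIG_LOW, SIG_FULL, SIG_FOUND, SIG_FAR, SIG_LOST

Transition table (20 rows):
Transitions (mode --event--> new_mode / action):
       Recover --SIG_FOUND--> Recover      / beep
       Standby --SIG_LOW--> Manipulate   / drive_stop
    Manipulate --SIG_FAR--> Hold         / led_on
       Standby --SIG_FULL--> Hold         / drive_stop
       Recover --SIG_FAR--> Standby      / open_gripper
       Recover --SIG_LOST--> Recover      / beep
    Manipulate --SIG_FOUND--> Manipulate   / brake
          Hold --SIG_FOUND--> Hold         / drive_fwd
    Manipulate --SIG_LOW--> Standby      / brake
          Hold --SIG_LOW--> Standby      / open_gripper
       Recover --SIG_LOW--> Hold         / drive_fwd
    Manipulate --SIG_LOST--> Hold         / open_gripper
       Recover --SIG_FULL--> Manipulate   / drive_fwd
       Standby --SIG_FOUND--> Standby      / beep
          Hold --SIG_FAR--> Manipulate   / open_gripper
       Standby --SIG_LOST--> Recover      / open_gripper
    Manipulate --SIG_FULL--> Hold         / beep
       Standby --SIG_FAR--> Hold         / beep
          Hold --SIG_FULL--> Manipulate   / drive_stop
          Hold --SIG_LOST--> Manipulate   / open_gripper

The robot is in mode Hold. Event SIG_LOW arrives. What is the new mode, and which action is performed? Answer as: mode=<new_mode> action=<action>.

mode=Standby action=open_gripper

current mode = Hold; filter table to that mode:
  (Hold, SIG_FOUND) → (Hold, drive_fwd)
  (Hold, SIG_LOW) → (Standby, open_gripper)  ← event matches
  (Hold, SIG_FAR) → (Manipulate, open_gripper)
  (Hold, SIG_FULL) → (Manipulate, drive_stop)
  (Hold, SIG_LOST) → (Manipulate, open_gripper)
event = SIG_LOW selects (Standby, open_gripper)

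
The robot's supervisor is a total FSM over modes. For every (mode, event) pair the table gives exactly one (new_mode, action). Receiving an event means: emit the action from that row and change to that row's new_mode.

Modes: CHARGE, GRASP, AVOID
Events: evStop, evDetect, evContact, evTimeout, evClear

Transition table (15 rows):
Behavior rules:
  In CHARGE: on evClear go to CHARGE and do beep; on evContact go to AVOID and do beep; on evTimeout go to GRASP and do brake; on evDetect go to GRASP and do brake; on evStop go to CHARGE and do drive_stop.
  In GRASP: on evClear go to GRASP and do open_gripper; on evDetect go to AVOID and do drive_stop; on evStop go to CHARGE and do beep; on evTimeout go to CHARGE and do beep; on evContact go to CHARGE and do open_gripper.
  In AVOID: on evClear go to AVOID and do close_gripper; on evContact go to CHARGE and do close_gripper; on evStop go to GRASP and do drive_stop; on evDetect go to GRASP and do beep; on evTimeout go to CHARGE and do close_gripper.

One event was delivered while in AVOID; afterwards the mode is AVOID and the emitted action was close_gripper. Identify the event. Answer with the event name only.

evClear

try evStop: (AVOID, evStop) → (GRASP, drive_stop)
try evDetect: (AVOID, evDetect) → (GRASP, beep)
try evContact: (AVOID, evContact) → (CHARGE, close_gripper)
try evTimeout: (AVOID, evTimeout) → (CHARGE, close_gripper)
try evClear: (AVOID, evClear) → (AVOID, close_gripper)  ← matches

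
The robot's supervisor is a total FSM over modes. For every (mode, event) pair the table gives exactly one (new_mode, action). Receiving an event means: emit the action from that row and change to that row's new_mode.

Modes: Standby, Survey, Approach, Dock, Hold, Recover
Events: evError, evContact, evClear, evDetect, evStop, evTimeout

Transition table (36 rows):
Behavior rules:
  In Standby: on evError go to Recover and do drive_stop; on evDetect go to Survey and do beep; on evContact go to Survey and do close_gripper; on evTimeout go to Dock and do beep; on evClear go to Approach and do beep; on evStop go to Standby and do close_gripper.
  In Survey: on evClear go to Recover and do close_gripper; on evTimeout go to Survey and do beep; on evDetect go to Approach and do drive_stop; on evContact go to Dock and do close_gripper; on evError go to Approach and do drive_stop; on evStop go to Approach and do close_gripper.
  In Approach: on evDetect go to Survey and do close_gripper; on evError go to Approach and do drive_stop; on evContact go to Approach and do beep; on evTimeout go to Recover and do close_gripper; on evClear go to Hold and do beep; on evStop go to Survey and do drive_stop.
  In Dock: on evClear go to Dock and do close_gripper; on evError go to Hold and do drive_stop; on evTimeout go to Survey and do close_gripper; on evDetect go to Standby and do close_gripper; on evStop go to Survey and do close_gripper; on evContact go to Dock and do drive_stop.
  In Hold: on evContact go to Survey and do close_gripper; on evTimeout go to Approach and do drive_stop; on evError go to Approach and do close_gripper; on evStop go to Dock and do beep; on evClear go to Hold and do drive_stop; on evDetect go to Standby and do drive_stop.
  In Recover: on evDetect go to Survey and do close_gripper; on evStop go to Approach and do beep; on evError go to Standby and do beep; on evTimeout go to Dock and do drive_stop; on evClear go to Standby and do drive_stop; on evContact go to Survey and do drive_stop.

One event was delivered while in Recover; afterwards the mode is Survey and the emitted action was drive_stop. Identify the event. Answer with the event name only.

try evError: (Recover, evError) → (Standby, beep)
try evContact: (Recover, evContact) → (Survey, drive_stop)  ← matches
try evClear: (Recover, evClear) → (Standby, drive_stop)
try evDetect: (Recover, evDetect) → (Survey, close_gripper)
try evStop: (Recover, evStop) → (Approach, beep)
try evTimeout: (Recover, evTimeout) → (Dock, drive_stop)

evContact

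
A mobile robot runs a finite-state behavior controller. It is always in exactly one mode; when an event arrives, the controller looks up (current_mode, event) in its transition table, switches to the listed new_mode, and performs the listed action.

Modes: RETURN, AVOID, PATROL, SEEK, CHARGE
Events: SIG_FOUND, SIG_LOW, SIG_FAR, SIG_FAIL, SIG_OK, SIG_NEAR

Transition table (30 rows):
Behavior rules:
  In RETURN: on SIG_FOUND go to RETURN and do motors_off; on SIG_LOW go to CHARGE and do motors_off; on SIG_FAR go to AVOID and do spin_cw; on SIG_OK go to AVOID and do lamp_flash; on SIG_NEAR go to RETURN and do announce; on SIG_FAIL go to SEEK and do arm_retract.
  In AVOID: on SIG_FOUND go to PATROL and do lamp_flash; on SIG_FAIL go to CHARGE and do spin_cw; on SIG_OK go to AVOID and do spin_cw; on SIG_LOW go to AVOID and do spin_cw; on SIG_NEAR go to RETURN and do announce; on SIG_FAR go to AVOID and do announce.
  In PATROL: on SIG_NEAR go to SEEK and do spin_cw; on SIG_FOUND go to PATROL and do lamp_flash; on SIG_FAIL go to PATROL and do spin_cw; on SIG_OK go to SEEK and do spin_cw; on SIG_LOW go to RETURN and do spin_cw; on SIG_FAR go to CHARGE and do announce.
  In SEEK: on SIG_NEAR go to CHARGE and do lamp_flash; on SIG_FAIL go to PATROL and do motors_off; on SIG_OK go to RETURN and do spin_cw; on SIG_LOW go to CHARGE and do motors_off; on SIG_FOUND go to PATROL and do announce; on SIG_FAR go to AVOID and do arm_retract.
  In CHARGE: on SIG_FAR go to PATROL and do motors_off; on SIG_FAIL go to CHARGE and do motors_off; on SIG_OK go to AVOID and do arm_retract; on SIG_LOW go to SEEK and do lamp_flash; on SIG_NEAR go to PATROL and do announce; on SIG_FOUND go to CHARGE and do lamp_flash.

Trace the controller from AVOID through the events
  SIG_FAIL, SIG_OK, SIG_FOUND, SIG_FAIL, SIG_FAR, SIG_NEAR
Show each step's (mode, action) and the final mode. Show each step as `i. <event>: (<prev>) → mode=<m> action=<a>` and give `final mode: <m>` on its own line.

final mode: PATROL

1. SIG_FAIL: (AVOID) → mode=CHARGE action=spin_cw
2. SIG_OK: (CHARGE) → mode=AVOID action=arm_retract
3. SIG_FOUND: (AVOID) → mode=PATROL action=lamp_flash
4. SIG_FAIL: (PATROL) → mode=PATROL action=spin_cw
5. SIG_FAR: (PATROL) → mode=CHARGE action=announce
6. SIG_NEAR: (CHARGE) → mode=PATROL action=announce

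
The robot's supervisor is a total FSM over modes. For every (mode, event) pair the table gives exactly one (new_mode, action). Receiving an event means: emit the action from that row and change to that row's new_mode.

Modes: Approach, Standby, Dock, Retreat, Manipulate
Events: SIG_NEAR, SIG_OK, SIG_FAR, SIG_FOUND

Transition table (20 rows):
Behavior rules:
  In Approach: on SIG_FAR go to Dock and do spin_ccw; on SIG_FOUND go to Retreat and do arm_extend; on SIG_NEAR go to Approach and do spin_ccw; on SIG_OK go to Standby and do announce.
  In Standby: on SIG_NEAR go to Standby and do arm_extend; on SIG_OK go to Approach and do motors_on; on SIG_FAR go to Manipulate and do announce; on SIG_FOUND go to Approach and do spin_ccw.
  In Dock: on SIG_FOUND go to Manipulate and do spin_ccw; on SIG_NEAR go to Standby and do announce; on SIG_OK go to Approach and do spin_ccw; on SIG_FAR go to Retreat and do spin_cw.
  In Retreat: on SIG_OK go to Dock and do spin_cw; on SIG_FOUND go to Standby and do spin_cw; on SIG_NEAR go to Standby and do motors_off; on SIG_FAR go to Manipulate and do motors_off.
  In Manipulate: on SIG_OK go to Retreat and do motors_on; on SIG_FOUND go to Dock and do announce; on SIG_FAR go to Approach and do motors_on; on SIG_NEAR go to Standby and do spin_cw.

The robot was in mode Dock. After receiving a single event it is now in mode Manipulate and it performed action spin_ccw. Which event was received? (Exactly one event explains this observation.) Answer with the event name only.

try SIG_NEAR: (Dock, SIG_NEAR) → (Standby, announce)
try SIG_OK: (Dock, SIG_OK) → (Approach, spin_ccw)
try SIG_FAR: (Dock, SIG_FAR) → (Retreat, spin_cw)
try SIG_FOUND: (Dock, SIG_FOUND) → (Manipulate, spin_ccw)  ← matches

SIG_FOUND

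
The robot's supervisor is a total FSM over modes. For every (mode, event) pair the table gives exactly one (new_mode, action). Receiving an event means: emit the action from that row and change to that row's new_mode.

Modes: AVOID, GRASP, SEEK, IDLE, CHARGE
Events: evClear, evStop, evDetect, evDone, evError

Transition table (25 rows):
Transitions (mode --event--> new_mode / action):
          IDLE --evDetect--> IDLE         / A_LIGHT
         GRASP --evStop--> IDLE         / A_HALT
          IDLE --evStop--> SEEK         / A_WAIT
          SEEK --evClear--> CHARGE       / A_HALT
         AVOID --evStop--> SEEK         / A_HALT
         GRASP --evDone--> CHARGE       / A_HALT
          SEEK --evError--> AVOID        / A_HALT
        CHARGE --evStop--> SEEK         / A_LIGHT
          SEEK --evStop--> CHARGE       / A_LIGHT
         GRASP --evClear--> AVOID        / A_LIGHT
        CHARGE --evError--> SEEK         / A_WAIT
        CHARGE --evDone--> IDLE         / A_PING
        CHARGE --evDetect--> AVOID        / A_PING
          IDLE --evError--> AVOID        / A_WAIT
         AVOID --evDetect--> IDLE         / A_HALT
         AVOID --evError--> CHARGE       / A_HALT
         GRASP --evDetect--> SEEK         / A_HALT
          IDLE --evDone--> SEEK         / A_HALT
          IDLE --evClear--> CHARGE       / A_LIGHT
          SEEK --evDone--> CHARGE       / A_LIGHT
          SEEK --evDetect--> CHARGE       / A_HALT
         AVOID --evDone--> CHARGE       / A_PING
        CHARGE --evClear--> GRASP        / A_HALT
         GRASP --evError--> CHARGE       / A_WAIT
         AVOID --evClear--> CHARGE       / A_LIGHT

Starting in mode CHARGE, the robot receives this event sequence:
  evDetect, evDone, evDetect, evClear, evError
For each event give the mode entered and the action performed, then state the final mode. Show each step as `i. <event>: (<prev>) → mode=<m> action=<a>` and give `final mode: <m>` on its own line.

1. evDetect: (CHARGE) → mode=AVOID action=A_PING
2. evDone: (AVOID) → mode=CHARGE action=A_PING
3. evDetect: (CHARGE) → mode=AVOID action=A_PING
4. evClear: (AVOID) → mode=CHARGE action=A_LIGHT
5. evError: (CHARGE) → mode=SEEK action=A_WAIT

final mode: SEEK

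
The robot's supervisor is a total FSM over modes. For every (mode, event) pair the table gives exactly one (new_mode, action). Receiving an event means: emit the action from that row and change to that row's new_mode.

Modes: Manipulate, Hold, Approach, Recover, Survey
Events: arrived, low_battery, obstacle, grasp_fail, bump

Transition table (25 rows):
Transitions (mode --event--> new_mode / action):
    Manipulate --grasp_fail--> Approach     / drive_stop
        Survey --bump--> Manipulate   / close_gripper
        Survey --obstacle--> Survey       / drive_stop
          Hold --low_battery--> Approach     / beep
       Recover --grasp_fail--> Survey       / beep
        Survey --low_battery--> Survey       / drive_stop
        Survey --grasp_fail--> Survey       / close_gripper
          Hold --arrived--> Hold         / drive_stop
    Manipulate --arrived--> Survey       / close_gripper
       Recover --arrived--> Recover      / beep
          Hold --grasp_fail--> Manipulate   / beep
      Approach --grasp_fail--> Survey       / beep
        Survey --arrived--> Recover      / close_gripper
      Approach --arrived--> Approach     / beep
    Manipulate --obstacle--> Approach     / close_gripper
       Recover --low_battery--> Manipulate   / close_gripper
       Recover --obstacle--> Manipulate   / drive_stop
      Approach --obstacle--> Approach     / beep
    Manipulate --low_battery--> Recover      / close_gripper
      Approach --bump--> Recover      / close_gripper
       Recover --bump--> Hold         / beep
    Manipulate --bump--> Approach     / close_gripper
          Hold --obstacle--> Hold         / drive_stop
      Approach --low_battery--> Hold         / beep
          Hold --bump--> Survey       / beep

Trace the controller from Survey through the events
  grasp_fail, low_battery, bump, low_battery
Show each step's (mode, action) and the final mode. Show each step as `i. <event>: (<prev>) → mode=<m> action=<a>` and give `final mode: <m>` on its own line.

1. grasp_fail: (Survey) → mode=Survey action=close_gripper
2. low_battery: (Survey) → mode=Survey action=drive_stop
3. bump: (Survey) → mode=Manipulate action=close_gripper
4. low_battery: (Manipulate) → mode=Recover action=close_gripper

final mode: Recover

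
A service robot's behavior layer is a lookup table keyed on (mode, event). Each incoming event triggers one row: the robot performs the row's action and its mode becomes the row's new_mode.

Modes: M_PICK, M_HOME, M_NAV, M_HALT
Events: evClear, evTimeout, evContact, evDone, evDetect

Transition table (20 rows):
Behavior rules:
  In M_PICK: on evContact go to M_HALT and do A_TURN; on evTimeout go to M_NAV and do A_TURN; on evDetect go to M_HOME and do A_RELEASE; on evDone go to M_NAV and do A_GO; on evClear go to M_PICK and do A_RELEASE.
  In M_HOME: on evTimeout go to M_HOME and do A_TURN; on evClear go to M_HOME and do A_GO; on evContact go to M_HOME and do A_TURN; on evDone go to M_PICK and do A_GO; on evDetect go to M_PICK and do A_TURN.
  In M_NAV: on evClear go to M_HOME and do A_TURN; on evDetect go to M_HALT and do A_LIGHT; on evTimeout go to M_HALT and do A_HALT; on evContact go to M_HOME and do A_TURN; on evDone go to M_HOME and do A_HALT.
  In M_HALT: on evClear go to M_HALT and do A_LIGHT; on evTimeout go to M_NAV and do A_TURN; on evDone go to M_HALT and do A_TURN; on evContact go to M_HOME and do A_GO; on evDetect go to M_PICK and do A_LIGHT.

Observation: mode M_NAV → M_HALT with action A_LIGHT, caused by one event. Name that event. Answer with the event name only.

try evClear: (M_NAV, evClear) → (M_HOME, A_TURN)
try evTimeout: (M_NAV, evTimeout) → (M_HALT, A_HALT)
try evContact: (M_NAV, evContact) → (M_HOME, A_TURN)
try evDone: (M_NAV, evDone) → (M_HOME, A_HALT)
try evDetect: (M_NAV, evDetect) → (M_HALT, A_LIGHT)  ← matches

evDetect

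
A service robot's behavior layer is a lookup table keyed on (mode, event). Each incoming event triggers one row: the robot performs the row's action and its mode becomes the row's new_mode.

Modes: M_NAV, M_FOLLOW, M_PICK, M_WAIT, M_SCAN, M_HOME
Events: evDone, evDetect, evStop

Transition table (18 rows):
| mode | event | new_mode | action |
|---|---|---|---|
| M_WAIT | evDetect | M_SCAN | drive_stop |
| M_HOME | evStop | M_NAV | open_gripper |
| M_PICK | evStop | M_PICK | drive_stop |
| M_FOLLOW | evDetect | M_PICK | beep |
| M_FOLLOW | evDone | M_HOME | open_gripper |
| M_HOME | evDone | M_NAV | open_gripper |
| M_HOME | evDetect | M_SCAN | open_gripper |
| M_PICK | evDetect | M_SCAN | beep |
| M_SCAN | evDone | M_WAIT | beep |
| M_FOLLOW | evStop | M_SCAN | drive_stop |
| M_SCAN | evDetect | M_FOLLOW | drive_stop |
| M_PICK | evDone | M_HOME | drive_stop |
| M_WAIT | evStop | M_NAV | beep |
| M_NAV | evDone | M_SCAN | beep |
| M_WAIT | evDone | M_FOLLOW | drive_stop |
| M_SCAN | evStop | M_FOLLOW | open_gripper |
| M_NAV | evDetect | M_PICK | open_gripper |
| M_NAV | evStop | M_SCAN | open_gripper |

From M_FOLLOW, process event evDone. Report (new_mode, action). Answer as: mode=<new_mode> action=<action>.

mode=M_HOME action=open_gripper

current mode = M_FOLLOW; filter table to that mode:
  (M_FOLLOW, evDetect) → (M_PICK, beep)
  (M_FOLLOW, evDone) → (M_HOME, open_gripper)  ← event matches
  (M_FOLLOW, evStop) → (M_SCAN, drive_stop)
event = evDone selects (M_HOME, open_gripper)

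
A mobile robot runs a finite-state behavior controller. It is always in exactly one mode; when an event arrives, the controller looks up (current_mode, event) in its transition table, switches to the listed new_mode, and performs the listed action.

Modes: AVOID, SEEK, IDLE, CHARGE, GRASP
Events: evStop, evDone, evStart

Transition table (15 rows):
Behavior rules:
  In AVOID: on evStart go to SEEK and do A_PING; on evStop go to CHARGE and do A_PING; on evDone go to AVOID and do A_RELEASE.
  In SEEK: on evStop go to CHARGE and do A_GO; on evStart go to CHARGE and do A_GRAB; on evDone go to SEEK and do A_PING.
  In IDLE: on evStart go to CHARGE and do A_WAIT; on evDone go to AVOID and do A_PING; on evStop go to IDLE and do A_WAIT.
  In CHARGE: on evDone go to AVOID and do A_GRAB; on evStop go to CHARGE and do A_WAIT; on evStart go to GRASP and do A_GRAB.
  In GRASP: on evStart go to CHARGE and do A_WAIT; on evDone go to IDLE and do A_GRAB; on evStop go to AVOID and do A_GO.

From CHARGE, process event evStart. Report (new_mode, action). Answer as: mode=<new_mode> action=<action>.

mode=GRASP action=A_GRAB

current mode = CHARGE; filter table to that mode:
  (CHARGE, evDone) → (AVOID, A_GRAB)
  (CHARGE, evStop) → (CHARGE, A_WAIT)
  (CHARGE, evStart) → (GRASP, A_GRAB)  ← event matches
event = evStart selects (GRASP, A_GRAB)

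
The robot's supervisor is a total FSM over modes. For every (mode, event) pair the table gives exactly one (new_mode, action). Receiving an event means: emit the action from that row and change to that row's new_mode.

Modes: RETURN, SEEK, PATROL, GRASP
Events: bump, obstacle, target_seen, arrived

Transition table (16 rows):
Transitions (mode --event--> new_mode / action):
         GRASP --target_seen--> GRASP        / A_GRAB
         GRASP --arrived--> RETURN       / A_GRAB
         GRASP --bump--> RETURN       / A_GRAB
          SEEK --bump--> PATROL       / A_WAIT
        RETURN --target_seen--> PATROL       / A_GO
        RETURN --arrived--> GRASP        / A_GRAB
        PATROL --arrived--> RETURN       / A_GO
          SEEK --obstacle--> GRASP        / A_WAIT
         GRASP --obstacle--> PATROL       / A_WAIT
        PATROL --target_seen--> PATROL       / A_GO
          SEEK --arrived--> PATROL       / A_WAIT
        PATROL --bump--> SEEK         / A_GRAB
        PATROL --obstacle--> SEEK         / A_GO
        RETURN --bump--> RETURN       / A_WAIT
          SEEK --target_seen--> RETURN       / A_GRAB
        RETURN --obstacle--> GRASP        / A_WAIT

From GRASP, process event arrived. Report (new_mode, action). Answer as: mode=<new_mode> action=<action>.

current mode = GRASP; filter table to that mode:
  (GRASP, target_seen) → (GRASP, A_GRAB)
  (GRASP, arrived) → (RETURN, A_GRAB)  ← event matches
  (GRASP, bump) → (RETURN, A_GRAB)
  (GRASP, obstacle) → (PATROL, A_WAIT)
event = arrived selects (RETURN, A_GRAB)

mode=RETURN action=A_GRAB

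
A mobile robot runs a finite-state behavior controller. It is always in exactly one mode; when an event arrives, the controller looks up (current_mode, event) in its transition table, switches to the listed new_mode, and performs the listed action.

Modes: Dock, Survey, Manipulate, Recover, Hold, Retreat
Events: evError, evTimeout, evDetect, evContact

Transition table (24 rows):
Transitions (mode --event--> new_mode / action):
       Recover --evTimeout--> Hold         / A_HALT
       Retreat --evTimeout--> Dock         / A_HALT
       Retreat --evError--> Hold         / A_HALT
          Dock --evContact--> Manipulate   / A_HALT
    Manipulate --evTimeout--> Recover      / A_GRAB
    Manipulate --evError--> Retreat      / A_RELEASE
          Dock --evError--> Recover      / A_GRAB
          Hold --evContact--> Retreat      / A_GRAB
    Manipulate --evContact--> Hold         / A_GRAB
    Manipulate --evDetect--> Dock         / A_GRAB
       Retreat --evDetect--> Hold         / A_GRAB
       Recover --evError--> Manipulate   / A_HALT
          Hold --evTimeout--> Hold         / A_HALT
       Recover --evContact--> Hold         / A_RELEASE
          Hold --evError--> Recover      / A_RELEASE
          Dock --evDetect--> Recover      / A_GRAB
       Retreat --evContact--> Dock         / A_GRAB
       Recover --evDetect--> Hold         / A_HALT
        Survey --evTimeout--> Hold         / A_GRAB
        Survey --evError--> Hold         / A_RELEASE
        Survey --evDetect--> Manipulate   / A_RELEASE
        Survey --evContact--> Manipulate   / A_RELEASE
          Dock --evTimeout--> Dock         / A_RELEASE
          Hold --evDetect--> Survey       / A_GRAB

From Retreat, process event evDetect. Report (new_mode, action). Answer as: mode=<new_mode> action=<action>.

mode=Hold action=A_GRAB

current mode = Retreat; filter table to that mode:
  (Retreat, evTimeout) → (Dock, A_HALT)
  (Retreat, evError) → (Hold, A_HALT)
  (Retreat, evDetect) → (Hold, A_GRAB)  ← event matches
  (Retreat, evContact) → (Dock, A_GRAB)
event = evDetect selects (Hold, A_GRAB)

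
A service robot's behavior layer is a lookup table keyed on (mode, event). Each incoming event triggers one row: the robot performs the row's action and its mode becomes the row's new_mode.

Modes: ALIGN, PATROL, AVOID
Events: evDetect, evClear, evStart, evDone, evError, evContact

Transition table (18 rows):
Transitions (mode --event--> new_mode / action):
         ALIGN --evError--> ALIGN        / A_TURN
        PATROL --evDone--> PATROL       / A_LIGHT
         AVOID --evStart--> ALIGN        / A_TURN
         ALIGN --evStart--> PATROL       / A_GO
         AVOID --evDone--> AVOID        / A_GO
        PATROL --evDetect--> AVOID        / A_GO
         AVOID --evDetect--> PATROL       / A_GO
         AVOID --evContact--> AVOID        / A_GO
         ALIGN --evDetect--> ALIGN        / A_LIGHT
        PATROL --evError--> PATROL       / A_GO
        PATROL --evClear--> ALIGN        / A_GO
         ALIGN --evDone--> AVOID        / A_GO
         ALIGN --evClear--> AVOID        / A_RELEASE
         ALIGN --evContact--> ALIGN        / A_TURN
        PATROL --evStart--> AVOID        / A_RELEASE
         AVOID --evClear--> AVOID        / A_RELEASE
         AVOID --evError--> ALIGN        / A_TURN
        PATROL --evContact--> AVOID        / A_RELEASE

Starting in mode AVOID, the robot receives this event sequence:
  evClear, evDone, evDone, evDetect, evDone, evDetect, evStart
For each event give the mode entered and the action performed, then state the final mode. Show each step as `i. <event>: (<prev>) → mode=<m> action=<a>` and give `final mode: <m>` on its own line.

1. evClear: (AVOID) → mode=AVOID action=A_RELEASE
2. evDone: (AVOID) → mode=AVOID action=A_GO
3. evDone: (AVOID) → mode=AVOID action=A_GO
4. evDetect: (AVOID) → mode=PATROL action=A_GO
5. evDone: (PATROL) → mode=PATROL action=A_LIGHT
6. evDetect: (PATROL) → mode=AVOID action=A_GO
7. evStart: (AVOID) → mode=ALIGN action=A_TURN

final mode: ALIGN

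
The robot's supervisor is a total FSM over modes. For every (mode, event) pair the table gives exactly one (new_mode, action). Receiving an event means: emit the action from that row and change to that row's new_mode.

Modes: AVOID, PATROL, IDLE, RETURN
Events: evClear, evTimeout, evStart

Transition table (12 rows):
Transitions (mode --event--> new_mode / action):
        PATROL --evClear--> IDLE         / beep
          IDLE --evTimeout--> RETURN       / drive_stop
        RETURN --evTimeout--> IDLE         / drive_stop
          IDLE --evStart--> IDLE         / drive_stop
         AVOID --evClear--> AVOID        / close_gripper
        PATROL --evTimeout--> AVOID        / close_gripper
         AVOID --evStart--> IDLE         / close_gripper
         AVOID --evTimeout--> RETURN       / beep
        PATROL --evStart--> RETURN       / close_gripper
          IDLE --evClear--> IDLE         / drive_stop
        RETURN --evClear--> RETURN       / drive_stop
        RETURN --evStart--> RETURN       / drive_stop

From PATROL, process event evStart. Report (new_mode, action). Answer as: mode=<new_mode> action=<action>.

mode=RETURN action=close_gripper

current mode = PATROL; filter table to that mode:
  (PATROL, evClear) → (IDLE, beep)
  (PATROL, evTimeout) → (AVOID, close_gripper)
  (PATROL, evStart) → (RETURN, close_gripper)  ← event matches
event = evStart selects (RETURN, close_gripper)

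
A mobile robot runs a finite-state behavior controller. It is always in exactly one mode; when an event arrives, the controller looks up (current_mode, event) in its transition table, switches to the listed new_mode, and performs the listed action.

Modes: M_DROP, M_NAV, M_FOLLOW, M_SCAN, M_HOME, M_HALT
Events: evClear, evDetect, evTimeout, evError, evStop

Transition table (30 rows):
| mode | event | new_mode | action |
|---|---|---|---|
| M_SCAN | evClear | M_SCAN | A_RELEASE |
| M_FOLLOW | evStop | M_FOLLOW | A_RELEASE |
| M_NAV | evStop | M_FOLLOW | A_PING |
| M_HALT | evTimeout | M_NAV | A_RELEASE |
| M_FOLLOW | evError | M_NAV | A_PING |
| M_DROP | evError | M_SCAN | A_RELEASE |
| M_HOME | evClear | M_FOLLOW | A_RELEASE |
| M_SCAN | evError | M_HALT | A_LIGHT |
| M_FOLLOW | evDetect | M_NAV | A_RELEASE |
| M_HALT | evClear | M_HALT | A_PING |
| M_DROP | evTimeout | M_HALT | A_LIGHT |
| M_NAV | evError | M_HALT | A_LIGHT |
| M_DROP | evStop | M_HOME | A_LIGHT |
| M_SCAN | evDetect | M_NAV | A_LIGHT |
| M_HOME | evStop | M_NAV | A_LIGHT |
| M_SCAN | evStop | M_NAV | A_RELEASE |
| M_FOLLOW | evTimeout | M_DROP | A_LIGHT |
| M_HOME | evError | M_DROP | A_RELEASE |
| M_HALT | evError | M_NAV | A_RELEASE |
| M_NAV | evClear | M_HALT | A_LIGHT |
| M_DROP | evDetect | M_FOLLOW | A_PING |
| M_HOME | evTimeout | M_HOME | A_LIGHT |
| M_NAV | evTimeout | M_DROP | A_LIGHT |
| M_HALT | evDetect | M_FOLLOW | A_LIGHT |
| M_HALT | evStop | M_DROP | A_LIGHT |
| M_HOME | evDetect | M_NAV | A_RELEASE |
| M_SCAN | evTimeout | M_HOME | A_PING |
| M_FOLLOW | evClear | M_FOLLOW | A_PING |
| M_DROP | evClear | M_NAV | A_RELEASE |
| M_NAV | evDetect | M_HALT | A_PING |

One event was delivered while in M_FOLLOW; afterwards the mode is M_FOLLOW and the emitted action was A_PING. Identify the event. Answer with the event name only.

evClear

try evClear: (M_FOLLOW, evClear) → (M_FOLLOW, A_PING)  ← matches
try evDetect: (M_FOLLOW, evDetect) → (M_NAV, A_RELEASE)
try evTimeout: (M_FOLLOW, evTimeout) → (M_DROP, A_LIGHT)
try evError: (M_FOLLOW, evError) → (M_NAV, A_PING)
try evStop: (M_FOLLOW, evStop) → (M_FOLLOW, A_RELEASE)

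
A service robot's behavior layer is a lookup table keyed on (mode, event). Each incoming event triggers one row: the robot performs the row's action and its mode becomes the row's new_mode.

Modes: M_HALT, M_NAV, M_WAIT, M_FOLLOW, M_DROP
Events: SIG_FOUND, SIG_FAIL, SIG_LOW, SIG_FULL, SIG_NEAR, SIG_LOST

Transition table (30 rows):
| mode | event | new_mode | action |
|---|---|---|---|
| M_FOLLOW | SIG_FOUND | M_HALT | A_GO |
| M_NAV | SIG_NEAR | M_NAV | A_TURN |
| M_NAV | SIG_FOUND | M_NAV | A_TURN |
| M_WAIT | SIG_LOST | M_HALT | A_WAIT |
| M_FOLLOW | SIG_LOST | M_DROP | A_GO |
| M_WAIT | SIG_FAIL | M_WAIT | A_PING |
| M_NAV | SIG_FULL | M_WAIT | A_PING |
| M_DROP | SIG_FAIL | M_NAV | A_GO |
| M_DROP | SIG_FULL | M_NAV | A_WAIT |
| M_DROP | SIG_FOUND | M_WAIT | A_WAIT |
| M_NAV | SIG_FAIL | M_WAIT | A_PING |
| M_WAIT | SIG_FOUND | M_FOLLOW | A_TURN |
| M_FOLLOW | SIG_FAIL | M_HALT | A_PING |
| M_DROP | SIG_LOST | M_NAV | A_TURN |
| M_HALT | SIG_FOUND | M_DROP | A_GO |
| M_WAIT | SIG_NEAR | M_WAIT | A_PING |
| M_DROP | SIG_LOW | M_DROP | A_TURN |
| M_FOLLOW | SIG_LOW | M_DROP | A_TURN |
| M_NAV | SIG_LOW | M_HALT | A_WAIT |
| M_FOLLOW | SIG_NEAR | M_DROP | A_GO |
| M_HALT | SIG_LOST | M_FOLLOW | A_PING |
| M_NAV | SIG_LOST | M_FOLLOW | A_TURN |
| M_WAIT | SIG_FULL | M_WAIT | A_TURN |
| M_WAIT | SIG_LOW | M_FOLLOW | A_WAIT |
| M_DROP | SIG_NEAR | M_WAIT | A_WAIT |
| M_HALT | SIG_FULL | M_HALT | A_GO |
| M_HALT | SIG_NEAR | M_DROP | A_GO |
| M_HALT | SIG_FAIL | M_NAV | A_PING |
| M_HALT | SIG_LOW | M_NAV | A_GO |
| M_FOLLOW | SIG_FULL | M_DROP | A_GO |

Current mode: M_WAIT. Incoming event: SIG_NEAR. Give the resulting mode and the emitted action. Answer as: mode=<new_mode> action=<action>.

mode=M_WAIT action=A_PING

current mode = M_WAIT; filter table to that mode:
  (M_WAIT, SIG_LOST) → (M_HALT, A_WAIT)
  (M_WAIT, SIG_FAIL) → (M_WAIT, A_PING)
  (M_WAIT, SIG_FOUND) → (M_FOLLOW, A_TURN)
  (M_WAIT, SIG_NEAR) → (M_WAIT, A_PING)  ← event matches
  (M_WAIT, SIG_FULL) → (M_WAIT, A_TURN)
  (M_WAIT, SIG_LOW) → (M_FOLLOW, A_WAIT)
event = SIG_NEAR selects (M_WAIT, A_PING)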